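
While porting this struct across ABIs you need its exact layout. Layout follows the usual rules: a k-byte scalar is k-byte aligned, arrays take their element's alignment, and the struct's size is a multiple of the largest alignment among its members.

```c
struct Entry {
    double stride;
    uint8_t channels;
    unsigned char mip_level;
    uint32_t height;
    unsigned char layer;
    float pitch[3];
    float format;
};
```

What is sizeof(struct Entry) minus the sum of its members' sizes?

9

0..8  stride  (8B, 8-aligned)
8..9  channels  (1B, 1-aligned)
9..10  mip_level  (1B, 1-aligned)
10..12  -- padding (2B)
12..16  height  (4B, 4-aligned)
16..17  layer  (1B, 1-aligned)
17..20  -- padding (3B)
20..32  pitch  (12B, 4-aligned)
32..36  format  (4B, 4-aligned)
36..40  -- tail padding (4B)
sizeof = 40, alignof = 8
data bytes 31, size 40 → padding 9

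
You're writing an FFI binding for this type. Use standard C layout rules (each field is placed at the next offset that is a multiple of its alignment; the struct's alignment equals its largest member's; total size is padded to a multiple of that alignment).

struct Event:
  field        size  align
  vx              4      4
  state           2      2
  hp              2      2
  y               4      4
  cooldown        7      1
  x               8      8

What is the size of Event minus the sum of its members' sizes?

5

0..4  vx  (4B, 4-aligned)
4..6  state  (2B, 2-aligned)
6..8  hp  (2B, 2-aligned)
8..12  y  (4B, 4-aligned)
12..19  cooldown  (7B, 1-aligned)
19..24  -- padding (5B)
24..32  x  (8B, 8-aligned)
sizeof = 32, alignof = 8
data bytes 27, size 32 → padding 5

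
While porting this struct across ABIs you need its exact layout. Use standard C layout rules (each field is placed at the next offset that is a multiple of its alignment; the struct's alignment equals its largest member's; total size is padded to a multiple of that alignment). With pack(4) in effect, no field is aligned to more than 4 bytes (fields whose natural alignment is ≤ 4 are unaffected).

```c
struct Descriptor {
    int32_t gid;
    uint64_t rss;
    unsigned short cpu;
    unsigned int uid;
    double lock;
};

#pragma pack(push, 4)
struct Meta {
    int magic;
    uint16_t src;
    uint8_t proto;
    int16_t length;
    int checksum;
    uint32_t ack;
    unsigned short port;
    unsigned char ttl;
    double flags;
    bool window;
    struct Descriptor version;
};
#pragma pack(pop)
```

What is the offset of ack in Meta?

16

Descriptor: 0..4  gid  (4B, 4-aligned); 4..8  -- padding (4B); 8..16  rss  (8B, 8-aligned); 16..18  cpu  (2B, 2-aligned); 18..20  -- padding (2B); 20..24  uid  (4B, 4-aligned); 24..32  lock  (8B, 8-aligned); sizeof = 32, alignof = 8
0..4  magic  (4B, 4-aligned)
4..6  src  (2B, 2-aligned)
6..7  proto  (1B, 1-aligned)
7..8  -- padding (1B)
8..10  length  (2B, 2-aligned)
10..12  -- padding (2B)
12..16  checksum  (4B, 4-aligned)
16..20  ack  (4B, 4-aligned)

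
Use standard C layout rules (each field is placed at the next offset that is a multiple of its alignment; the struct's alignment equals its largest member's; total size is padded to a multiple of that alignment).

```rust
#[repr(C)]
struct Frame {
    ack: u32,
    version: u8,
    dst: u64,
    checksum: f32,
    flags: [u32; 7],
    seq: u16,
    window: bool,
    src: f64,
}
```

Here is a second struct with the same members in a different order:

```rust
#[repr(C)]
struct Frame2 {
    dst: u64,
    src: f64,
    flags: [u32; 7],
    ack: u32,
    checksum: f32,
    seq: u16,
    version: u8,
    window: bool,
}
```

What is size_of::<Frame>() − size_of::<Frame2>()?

8

@0: ack [4B, align 4] → 4
@4: version [1B, align 1] → 5
+3 pad (align 8)
@8: dst [8B, align 8] → 16
@16: checksum [4B, align 4] → 20
@20: flags [28B, align 4] → 48
@48: seq [2B, align 2] → 50
@50: window [1B, align 1] → 51
+5 pad (align 8)
@56: src [8B, align 8] → 64
size 64, align 8
— Frame2 —
@0: dst [8B, align 8] → 8
@8: src [8B, align 8] → 16
@16: flags [28B, align 4] → 44
@44: ack [4B, align 4] → 48
@48: checksum [4B, align 4] → 52
@52: seq [2B, align 2] → 54
@54: version [1B, align 1] → 55
@55: window [1B, align 1] → 56
size 56, align 8
64 − 56 = 8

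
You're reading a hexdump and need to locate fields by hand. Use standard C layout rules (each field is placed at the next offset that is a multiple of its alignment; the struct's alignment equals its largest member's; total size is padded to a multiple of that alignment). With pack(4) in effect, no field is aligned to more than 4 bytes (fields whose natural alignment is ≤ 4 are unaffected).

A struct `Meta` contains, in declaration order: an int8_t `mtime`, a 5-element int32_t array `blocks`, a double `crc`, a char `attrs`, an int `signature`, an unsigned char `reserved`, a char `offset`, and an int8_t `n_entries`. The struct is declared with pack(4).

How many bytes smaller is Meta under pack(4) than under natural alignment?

natural layout:
  0..1  mtime  (1B, 1-aligned)
  1..4  -- padding (3B)
  4..24  blocks  (20B, 4-aligned)
  24..32  crc  (8B, 8-aligned)
  32..33  attrs  (1B, 1-aligned)
  33..36  -- padding (3B)
  36..40  signature  (4B, 4-aligned)
  40..41  reserved  (1B, 1-aligned)
  41..42  offset  (1B, 1-aligned)
  42..43  n_entries  (1B, 1-aligned)
  43..48  -- tail padding (5B)
  sizeof = 48, alignof = 8
packed(4) layout:
  0..1  mtime  (1B, 1-aligned)
  1..4  -- padding (3B)
  4..24  blocks  (20B, 4-aligned)
  24..32  crc  (8B, 4-aligned)
  32..33  attrs  (1B, 1-aligned)
  33..36  -- padding (3B)
  36..40  signature  (4B, 4-aligned)
  40..41  reserved  (1B, 1-aligned)
  41..42  offset  (1B, 1-aligned)
  42..43  n_entries  (1B, 1-aligned)
  43..44  -- tail padding (1B)
  sizeof = 44, alignof = 4
48 − 44 = 4

4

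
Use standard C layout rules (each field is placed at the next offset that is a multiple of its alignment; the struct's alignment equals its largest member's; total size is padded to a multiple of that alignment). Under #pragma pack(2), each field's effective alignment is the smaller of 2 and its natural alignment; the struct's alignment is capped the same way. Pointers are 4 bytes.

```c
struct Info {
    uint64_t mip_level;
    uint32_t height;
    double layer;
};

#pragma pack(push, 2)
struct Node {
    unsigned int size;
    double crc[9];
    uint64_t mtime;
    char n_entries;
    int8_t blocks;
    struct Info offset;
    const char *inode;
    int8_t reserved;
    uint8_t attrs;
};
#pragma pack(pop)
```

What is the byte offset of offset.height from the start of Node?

Info: mip_level at 0 (size 8, align 8) → ends 8; height at 8 (size 4, align 4) → ends 12; pad 4 to align 8 for layer; layer at 16 (size 8, align 8) → ends 24; total 24 bytes, alignment 8
size at 0 (size 4, align 2) → ends 4
crc at 4 (size 72, align 2) → ends 76
mtime at 76 (size 8, align 2) → ends 84
n_entries at 84 (size 1, align 1) → ends 85
blocks at 85 (size 1, align 1) → ends 86
offset at 86 (size 24, align 2) → ends 110
within Info: height at 8
86 + 8 = 94

94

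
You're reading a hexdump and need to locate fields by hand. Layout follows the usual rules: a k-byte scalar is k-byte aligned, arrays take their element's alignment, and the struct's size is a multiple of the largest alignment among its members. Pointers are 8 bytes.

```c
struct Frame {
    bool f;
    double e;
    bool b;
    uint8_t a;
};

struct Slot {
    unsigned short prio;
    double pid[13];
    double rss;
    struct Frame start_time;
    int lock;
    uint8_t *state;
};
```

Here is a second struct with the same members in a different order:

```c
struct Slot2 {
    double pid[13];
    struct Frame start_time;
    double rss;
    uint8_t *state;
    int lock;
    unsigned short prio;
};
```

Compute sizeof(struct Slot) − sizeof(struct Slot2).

8

Frame: @0: f [1B, align 1] → 1; +7 pad (align 8); @8: e [8B, align 8] → 16; @16: b [1B, align 1] → 17; @17: a [1B, align 1] → 18; +6 tail pad (align 8); size 24, align 8
@0: prio [2B, align 2] → 2
+6 pad (align 8)
@8: pid [104B, align 8] → 112
@112: rss [8B, align 8] → 120
@120: start_time [24B, align 8] → 144
@144: lock [4B, align 4] → 148
+4 pad (align 8)
@152: state [8B, align 8] → 160
size 160, align 8
— Slot2 —
@0: pid [104B, align 8] → 104
@104: start_time [24B, align 8] → 128
@128: rss [8B, align 8] → 136
@136: state [8B, align 8] → 144
@144: lock [4B, align 4] → 148
@148: prio [2B, align 2] → 150
+2 tail pad (align 8)
size 152, align 8
160 − 152 = 8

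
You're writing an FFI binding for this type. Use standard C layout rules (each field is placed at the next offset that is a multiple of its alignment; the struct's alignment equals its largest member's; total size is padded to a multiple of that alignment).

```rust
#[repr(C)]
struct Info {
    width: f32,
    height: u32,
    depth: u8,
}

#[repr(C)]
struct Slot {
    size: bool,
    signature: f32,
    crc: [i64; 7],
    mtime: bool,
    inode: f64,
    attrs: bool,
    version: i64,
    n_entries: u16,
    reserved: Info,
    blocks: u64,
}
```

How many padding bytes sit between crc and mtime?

0

Info: 0..4  width  (4B, 4-aligned); 4..8  height  (4B, 4-aligned); 8..9  depth  (1B, 1-aligned); 9..12  -- tail padding (3B); sizeof = 12, alignof = 4
0..1  size  (1B, 1-aligned)
1..4  -- padding (3B)
4..8  signature  (4B, 4-aligned)
8..64  crc  (56B, 8-aligned)
64..65  mtime  (1B, 1-aligned)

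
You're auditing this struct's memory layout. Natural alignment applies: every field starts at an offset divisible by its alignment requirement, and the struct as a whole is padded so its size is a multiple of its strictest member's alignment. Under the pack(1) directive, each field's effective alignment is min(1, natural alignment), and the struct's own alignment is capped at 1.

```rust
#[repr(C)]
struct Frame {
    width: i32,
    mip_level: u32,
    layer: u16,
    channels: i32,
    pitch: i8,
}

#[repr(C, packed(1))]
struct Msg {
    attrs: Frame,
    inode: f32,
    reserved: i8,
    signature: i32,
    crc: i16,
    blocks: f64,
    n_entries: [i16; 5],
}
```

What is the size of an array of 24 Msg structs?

1176

Frame: width at 0 (size 4, align 4) → ends 4; mip_level at 4 (size 4, align 4) → ends 8; layer at 8 (size 2, align 2) → ends 10; pad 2 to align 4 for channels; channels at 12 (size 4, align 4) → ends 16; pitch at 16 (size 1, align 1) → ends 17; tail pad 3 to reach multiple of 4; total 20 bytes, alignment 4
attrs at 0 (size 20, align 1) → ends 20
inode at 20 (size 4, align 1) → ends 24
reserved at 24 (size 1, align 1) → ends 25
signature at 25 (size 4, align 1) → ends 29
crc at 29 (size 2, align 1) → ends 31
blocks at 31 (size 8, align 1) → ends 39
n_entries at 39 (size 10, align 1) → ends 49
total 49 bytes, alignment 1
array of 24: 24 × 49 = 1176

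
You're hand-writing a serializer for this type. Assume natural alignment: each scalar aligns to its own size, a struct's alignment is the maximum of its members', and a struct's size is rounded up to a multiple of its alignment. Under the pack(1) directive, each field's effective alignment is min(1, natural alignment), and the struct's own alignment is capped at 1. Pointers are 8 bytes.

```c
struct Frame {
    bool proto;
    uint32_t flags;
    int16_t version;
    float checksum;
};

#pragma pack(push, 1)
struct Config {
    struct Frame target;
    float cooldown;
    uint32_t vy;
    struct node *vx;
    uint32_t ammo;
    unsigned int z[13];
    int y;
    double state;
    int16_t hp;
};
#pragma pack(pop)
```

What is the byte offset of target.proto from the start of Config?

Frame: proto at 0 (size 1, align 1) → ends 1; pad 3 to align 4 for flags; flags at 4 (size 4, align 4) → ends 8; version at 8 (size 2, align 2) → ends 10; pad 2 to align 4 for checksum; checksum at 12 (size 4, align 4) → ends 16; total 16 bytes, alignment 4
target at 0 (size 16, align 1) → ends 16
within Frame: proto at 0
0 + 0 = 0

0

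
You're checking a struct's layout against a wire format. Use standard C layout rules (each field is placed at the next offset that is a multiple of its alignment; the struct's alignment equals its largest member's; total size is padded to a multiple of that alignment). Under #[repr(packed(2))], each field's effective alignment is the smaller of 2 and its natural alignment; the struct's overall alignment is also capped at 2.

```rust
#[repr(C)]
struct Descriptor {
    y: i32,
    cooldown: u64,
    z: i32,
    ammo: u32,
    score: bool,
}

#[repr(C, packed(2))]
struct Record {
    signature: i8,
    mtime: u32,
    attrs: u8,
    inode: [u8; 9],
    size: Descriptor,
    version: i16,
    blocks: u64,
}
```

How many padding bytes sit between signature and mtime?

Descriptor: 0..4  y  (4B, 4-aligned); 4..8  -- padding (4B); 8..16  cooldown  (8B, 8-aligned); 16..20  z  (4B, 4-aligned); 20..24  ammo  (4B, 4-aligned); 24..25  score  (1B, 1-aligned); 25..32  -- tail padding (7B); sizeof = 32, alignof = 8
0..1  signature  (1B, 1-aligned)
1..2  -- padding (1B)
2..6  mtime  (4B, 2-aligned)

1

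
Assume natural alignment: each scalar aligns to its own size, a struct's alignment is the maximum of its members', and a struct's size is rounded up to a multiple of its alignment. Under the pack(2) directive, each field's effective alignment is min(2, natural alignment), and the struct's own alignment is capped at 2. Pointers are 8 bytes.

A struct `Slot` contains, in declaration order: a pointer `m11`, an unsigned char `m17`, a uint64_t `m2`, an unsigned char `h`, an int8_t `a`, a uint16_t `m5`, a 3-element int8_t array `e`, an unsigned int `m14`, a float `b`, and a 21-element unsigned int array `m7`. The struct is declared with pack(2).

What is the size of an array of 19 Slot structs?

2242

m11 at 0 (size 8, align 2) → ends 8
m17 at 8 (size 1, align 1) → ends 9
pad 1 to align 2 for m2
m2 at 10 (size 8, align 2) → ends 18
h at 18 (size 1, align 1) → ends 19
a at 19 (size 1, align 1) → ends 20
m5 at 20 (size 2, align 2) → ends 22
e at 22 (size 3, align 1) → ends 25
pad 1 to align 2 for m14
m14 at 26 (size 4, align 2) → ends 30
b at 30 (size 4, align 2) → ends 34
m7 at 34 (size 84, align 2) → ends 118
total 118 bytes, alignment 2
array of 19: 19 × 118 = 2242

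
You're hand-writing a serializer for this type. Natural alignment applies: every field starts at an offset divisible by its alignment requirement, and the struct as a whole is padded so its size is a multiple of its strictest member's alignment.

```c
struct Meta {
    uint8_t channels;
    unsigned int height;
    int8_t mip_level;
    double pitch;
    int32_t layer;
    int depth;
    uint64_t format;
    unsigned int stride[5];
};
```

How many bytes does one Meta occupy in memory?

64 bytes

0..1  channels  (1B, 1-aligned)
1..4  -- padding (3B)
4..8  height  (4B, 4-aligned)
8..9  mip_level  (1B, 1-aligned)
9..16  -- padding (7B)
16..24  pitch  (8B, 8-aligned)
24..28  layer  (4B, 4-aligned)
28..32  depth  (4B, 4-aligned)
32..40  format  (8B, 8-aligned)
40..60  stride  (20B, 4-aligned)
60..64  -- tail padding (4B)
sizeof = 64, alignof = 8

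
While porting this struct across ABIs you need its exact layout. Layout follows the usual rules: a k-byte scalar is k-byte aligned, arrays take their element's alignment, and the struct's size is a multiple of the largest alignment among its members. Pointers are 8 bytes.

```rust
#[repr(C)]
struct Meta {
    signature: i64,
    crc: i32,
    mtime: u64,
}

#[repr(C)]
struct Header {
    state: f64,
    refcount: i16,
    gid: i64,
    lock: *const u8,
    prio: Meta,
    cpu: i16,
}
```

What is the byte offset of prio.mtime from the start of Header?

Meta: @0: signature [8B, align 8] → 8; @8: crc [4B, align 4] → 12; +4 pad (align 8); @16: mtime [8B, align 8] → 24; size 24, align 8
@0: state [8B, align 8] → 8
@8: refcount [2B, align 2] → 10
+6 pad (align 8)
@16: gid [8B, align 8] → 24
@24: lock [8B, align 8] → 32
@32: prio [24B, align 8] → 56
within Meta: mtime at 16
32 + 16 = 48

48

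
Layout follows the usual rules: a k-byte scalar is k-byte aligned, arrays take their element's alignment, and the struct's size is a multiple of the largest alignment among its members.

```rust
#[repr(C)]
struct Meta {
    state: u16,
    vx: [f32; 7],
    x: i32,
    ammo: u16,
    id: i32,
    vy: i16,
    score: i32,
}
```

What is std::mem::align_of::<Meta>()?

member alignments: state=2, vx=4, x=4, ammo=2, id=4, vy=2, score=4
max = 4

4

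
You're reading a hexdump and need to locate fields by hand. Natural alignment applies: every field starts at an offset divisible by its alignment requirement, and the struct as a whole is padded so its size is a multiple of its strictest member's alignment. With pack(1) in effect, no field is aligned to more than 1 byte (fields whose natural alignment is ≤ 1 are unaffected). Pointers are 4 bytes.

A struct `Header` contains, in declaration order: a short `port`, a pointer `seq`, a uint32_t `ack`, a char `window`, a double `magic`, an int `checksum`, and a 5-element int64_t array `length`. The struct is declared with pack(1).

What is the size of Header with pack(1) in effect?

port at 0 (size 2, align 1) → ends 2
seq at 2 (size 4, align 1) → ends 6
ack at 6 (size 4, align 1) → ends 10
window at 10 (size 1, align 1) → ends 11
magic at 11 (size 8, align 1) → ends 19
checksum at 19 (size 4, align 1) → ends 23
length at 23 (size 40, align 1) → ends 63
total 63 bytes, alignment 1

63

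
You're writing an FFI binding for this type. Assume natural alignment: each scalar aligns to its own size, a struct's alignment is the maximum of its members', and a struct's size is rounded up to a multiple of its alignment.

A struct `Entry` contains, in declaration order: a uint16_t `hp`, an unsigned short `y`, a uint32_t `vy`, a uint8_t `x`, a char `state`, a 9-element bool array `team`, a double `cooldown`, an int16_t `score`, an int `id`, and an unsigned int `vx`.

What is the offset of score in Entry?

@0: hp [2B, align 2] → 2
@2: y [2B, align 2] → 4
@4: vy [4B, align 4] → 8
@8: x [1B, align 1] → 9
@9: state [1B, align 1] → 10
@10: team [9B, align 1] → 19
+5 pad (align 8)
@24: cooldown [8B, align 8] → 32
@32: score [2B, align 2] → 34

32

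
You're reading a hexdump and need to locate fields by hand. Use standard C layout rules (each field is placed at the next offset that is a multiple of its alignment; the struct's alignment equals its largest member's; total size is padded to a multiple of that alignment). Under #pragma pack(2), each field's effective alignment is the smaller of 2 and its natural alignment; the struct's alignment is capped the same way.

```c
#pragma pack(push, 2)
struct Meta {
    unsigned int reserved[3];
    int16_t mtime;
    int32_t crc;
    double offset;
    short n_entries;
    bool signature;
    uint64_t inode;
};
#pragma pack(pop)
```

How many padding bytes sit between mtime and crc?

0..12  reserved  (12B, 2-aligned)
12..14  mtime  (2B, 2-aligned)
14..18  crc  (4B, 2-aligned)

0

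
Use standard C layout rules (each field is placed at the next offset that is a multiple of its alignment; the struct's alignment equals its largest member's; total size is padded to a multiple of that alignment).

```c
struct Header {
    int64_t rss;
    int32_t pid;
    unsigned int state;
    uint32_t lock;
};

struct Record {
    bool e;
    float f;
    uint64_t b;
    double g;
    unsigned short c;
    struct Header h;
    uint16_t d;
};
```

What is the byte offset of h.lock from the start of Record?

48

Header: 0..8  rss  (8B, 8-aligned); 8..12  pid  (4B, 4-aligned); 12..16  state  (4B, 4-aligned); 16..20  lock  (4B, 4-aligned); 20..24  -- tail padding (4B); sizeof = 24, alignof = 8
0..1  e  (1B, 1-aligned)
1..4  -- padding (3B)
4..8  f  (4B, 4-aligned)
8..16  b  (8B, 8-aligned)
16..24  g  (8B, 8-aligned)
24..26  c  (2B, 2-aligned)
26..32  -- padding (6B)
32..56  h  (24B, 8-aligned)
within Header: lock at 16
32 + 16 = 48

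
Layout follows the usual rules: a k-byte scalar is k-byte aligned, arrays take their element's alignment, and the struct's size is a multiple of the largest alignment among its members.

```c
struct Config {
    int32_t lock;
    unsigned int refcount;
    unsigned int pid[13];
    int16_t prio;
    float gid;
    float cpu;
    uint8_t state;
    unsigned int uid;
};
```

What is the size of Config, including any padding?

80 bytes

lock at 0 (size 4, align 4) → ends 4
refcount at 4 (size 4, align 4) → ends 8
pid at 8 (size 52, align 4) → ends 60
prio at 60 (size 2, align 2) → ends 62
pad 2 to align 4 for gid
gid at 64 (size 4, align 4) → ends 68
cpu at 68 (size 4, align 4) → ends 72
state at 72 (size 1, align 1) → ends 73
pad 3 to align 4 for uid
uid at 76 (size 4, align 4) → ends 80
total 80 bytes, alignment 4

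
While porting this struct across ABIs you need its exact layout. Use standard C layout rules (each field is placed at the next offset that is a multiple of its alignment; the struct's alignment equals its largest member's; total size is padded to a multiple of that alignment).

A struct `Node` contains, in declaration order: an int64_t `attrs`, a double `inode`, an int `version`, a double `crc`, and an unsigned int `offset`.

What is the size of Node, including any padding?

attrs at 0 (size 8, align 8) → ends 8
inode at 8 (size 8, align 8) → ends 16
version at 16 (size 4, align 4) → ends 20
pad 4 to align 8 for crc
crc at 24 (size 8, align 8) → ends 32
offset at 32 (size 4, align 4) → ends 36
tail pad 4 to reach multiple of 8
total 40 bytes, alignment 8

40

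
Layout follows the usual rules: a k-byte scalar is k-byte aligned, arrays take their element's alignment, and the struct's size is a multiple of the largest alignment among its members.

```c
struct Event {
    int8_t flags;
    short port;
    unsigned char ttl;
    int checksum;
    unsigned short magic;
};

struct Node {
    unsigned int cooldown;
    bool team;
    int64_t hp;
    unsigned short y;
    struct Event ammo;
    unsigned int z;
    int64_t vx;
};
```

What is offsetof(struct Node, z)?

Event: @0: flags [1B, align 1] → 1; +1 pad (align 2); @2: port [2B, align 2] → 4; @4: ttl [1B, align 1] → 5; +3 pad (align 4); @8: checksum [4B, align 4] → 12; @12: magic [2B, align 2] → 14; +2 tail pad (align 4); size 16, align 4
@0: cooldown [4B, align 4] → 4
@4: team [1B, align 1] → 5
+3 pad (align 8)
@8: hp [8B, align 8] → 16
@16: y [2B, align 2] → 18
+2 pad (align 4)
@20: ammo [16B, align 4] → 36
@36: z [4B, align 4] → 40

36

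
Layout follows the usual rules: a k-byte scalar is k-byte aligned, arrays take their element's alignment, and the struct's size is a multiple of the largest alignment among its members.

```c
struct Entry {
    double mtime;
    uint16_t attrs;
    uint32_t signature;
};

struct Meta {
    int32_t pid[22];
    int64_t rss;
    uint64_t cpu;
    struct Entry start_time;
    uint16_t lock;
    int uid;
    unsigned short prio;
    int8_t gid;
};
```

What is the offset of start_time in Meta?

104

Entry: mtime at 0 (size 8, align 8) → ends 8; attrs at 8 (size 2, align 2) → ends 10; pad 2 to align 4 for signature; signature at 12 (size 4, align 4) → ends 16; total 16 bytes, alignment 8
pid at 0 (size 88, align 4) → ends 88
rss at 88 (size 8, align 8) → ends 96
cpu at 96 (size 8, align 8) → ends 104
start_time at 104 (size 16, align 8) → ends 120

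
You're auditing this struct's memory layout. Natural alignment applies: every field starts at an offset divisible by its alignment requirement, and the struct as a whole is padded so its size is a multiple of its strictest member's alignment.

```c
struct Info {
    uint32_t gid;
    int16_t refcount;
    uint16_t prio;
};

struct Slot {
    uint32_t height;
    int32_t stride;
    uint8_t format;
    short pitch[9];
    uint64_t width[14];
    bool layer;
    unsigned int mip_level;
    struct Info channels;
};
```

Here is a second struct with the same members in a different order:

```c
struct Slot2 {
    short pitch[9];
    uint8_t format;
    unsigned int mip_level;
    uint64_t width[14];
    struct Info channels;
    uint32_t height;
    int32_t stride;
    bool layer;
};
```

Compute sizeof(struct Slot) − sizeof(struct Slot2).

Info: gid at 0 (size 4, align 4) → ends 4; refcount at 4 (size 2, align 2) → ends 6; prio at 6 (size 2, align 2) → ends 8; total 8 bytes, alignment 4
height at 0 (size 4, align 4) → ends 4
stride at 4 (size 4, align 4) → ends 8
format at 8 (size 1, align 1) → ends 9
pad 1 to align 2 for pitch
pitch at 10 (size 18, align 2) → ends 28
pad 4 to align 8 for width
width at 32 (size 112, align 8) → ends 144
layer at 144 (size 1, align 1) → ends 145
pad 3 to align 4 for mip_level
mip_level at 148 (size 4, align 4) → ends 152
channels at 152 (size 8, align 4) → ends 160
total 160 bytes, alignment 8
— Slot2 —
pitch at 0 (size 18, align 2) → ends 18
format at 18 (size 1, align 1) → ends 19
pad 1 to align 4 for mip_level
mip_level at 20 (size 4, align 4) → ends 24
width at 24 (size 112, align 8) → ends 136
channels at 136 (size 8, align 4) → ends 144
height at 144 (size 4, align 4) → ends 148
stride at 148 (size 4, align 4) → ends 152
layer at 152 (size 1, align 1) → ends 153
tail pad 7 to reach multiple of 8
total 160 bytes, alignment 8
160 − 160 = 0

0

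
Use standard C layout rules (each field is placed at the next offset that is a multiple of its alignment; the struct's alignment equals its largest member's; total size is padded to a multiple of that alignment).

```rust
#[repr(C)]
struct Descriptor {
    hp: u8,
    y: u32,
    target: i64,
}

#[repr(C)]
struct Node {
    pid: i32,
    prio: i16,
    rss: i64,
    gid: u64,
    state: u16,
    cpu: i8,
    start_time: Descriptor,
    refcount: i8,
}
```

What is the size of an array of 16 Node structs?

896

Descriptor: 0..1  hp  (1B, 1-aligned); 1..4  -- padding (3B); 4..8  y  (4B, 4-aligned); 8..16  target  (8B, 8-aligned); sizeof = 16, alignof = 8
0..4  pid  (4B, 4-aligned)
4..6  prio  (2B, 2-aligned)
6..8  -- padding (2B)
8..16  rss  (8B, 8-aligned)
16..24  gid  (8B, 8-aligned)
24..26  state  (2B, 2-aligned)
26..27  cpu  (1B, 1-aligned)
27..32  -- padding (5B)
32..48  start_time  (16B, 8-aligned)
48..49  refcount  (1B, 1-aligned)
49..56  -- tail padding (7B)
sizeof = 56, alignof = 8
array of 16: 16 × 56 = 896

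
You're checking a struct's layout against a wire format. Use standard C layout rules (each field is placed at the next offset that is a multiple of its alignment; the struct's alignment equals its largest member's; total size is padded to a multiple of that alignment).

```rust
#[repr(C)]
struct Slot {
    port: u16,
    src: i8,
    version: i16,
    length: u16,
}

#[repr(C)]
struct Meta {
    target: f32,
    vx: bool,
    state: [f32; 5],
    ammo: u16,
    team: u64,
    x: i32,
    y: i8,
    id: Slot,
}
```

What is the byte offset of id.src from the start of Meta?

Slot: @0: port [2B, align 2] → 2; @2: src [1B, align 1] → 3; +1 pad (align 2); @4: version [2B, align 2] → 6; @6: length [2B, align 2] → 8; size 8, align 2
@0: target [4B, align 4] → 4
@4: vx [1B, align 1] → 5
+3 pad (align 4)
@8: state [20B, align 4] → 28
@28: ammo [2B, align 2] → 30
+2 pad (align 8)
@32: team [8B, align 8] → 40
@40: x [4B, align 4] → 44
@44: y [1B, align 1] → 45
+1 pad (align 2)
@46: id [8B, align 2] → 54
within Slot: src at 2
46 + 2 = 48

48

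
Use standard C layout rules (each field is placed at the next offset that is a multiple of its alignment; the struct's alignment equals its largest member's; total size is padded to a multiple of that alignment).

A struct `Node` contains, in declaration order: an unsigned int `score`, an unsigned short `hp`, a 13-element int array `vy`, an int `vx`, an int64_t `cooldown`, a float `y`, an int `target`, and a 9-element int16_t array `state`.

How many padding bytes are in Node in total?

0..4  score  (4B, 4-aligned)
4..6  hp  (2B, 2-aligned)
6..8  -- padding (2B)
8..60  vy  (52B, 4-aligned)
60..64  vx  (4B, 4-aligned)
64..72  cooldown  (8B, 8-aligned)
72..76  y  (4B, 4-aligned)
76..80  target  (4B, 4-aligned)
80..98  state  (18B, 2-aligned)
98..104  -- tail padding (6B)
sizeof = 104, alignof = 8
data bytes 96, size 104 → padding 8

8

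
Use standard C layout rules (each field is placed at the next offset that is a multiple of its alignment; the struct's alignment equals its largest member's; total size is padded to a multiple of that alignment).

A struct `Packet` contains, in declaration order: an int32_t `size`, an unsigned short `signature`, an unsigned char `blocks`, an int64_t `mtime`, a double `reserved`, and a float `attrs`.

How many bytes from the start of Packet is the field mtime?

0..4  size  (4B, 4-aligned)
4..6  signature  (2B, 2-aligned)
6..7  blocks  (1B, 1-aligned)
7..8  -- padding (1B)
8..16  mtime  (8B, 8-aligned)

8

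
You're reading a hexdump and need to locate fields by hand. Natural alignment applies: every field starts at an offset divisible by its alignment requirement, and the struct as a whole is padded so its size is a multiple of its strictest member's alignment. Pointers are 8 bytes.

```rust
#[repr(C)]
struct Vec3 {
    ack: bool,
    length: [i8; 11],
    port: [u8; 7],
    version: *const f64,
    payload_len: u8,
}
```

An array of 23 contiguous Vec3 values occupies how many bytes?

920

ack at 0 (size 1, align 1) → ends 1
length at 1 (size 11, align 1) → ends 12
port at 12 (size 7, align 1) → ends 19
pad 5 to align 8 for version
version at 24 (size 8, align 8) → ends 32
payload_len at 32 (size 1, align 1) → ends 33
tail pad 7 to reach multiple of 8
total 40 bytes, alignment 8
array of 23: 23 × 40 = 920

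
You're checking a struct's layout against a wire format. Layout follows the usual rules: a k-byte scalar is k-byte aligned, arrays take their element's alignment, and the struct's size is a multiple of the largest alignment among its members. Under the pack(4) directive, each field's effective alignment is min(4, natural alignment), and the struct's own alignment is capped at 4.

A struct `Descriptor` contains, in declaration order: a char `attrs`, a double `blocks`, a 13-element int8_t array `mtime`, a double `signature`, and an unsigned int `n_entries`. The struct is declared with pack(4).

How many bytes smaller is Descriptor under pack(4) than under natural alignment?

natural layout:
  0..1  attrs  (1B, 1-aligned)
  1..8  -- padding (7B)
  8..16  blocks  (8B, 8-aligned)
  16..29  mtime  (13B, 1-aligned)
  29..32  -- padding (3B)
  32..40  signature  (8B, 8-aligned)
  40..44  n_entries  (4B, 4-aligned)
  44..48  -- tail padding (4B)
  sizeof = 48, alignof = 8
packed(4) layout:
  0..1  attrs  (1B, 1-aligned)
  1..4  -- padding (3B)
  4..12  blocks  (8B, 4-aligned)
  12..25  mtime  (13B, 1-aligned)
  25..28  -- padding (3B)
  28..36  signature  (8B, 4-aligned)
  36..40  n_entries  (4B, 4-aligned)
  sizeof = 40, alignof = 4
48 − 40 = 8

8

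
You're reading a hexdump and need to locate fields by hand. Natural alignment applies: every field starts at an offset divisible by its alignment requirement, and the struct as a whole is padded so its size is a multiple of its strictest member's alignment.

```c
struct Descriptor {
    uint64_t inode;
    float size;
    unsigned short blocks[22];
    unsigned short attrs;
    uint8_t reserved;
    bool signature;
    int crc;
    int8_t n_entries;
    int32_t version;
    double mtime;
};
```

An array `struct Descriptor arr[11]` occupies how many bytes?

0..8  inode  (8B, 8-aligned)
8..12  size  (4B, 4-aligned)
12..56  blocks  (44B, 2-aligned)
56..58  attrs  (2B, 2-aligned)
58..59  reserved  (1B, 1-aligned)
59..60  signature  (1B, 1-aligned)
60..64  crc  (4B, 4-aligned)
64..65  n_entries  (1B, 1-aligned)
65..68  -- padding (3B)
68..72  version  (4B, 4-aligned)
72..80  mtime  (8B, 8-aligned)
sizeof = 80, alignof = 8
array of 11: 11 × 80 = 880

880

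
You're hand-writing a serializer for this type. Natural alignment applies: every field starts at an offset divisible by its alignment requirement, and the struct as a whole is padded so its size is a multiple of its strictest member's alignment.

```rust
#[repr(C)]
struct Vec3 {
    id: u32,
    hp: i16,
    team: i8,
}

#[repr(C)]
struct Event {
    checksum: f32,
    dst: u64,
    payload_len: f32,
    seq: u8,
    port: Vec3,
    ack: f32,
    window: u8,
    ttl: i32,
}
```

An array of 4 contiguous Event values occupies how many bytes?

192

Vec3: id at 0 (size 4, align 4) → ends 4; hp at 4 (size 2, align 2) → ends 6; team at 6 (size 1, align 1) → ends 7; tail pad 1 to reach multiple of 4; total 8 bytes, alignment 4
checksum at 0 (size 4, align 4) → ends 4
pad 4 to align 8 for dst
dst at 8 (size 8, align 8) → ends 16
payload_len at 16 (size 4, align 4) → ends 20
seq at 20 (size 1, align 1) → ends 21
pad 3 to align 4 for port
port at 24 (size 8, align 4) → ends 32
ack at 32 (size 4, align 4) → ends 36
window at 36 (size 1, align 1) → ends 37
pad 3 to align 4 for ttl
ttl at 40 (size 4, align 4) → ends 44
tail pad 4 to reach multiple of 8
total 48 bytes, alignment 8
array of 4: 4 × 48 = 192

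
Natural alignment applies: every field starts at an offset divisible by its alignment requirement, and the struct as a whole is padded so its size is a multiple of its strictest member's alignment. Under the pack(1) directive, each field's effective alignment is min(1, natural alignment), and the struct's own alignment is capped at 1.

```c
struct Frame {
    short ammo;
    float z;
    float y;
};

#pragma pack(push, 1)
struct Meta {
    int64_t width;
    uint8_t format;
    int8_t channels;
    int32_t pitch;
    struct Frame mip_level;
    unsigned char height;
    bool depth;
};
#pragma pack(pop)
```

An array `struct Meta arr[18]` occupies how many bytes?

504

Frame: ammo at 0 (size 2, align 2) → ends 2; pad 2 to align 4 for z; z at 4 (size 4, align 4) → ends 8; y at 8 (size 4, align 4) → ends 12; total 12 bytes, alignment 4
width at 0 (size 8, align 1) → ends 8
format at 8 (size 1, align 1) → ends 9
channels at 9 (size 1, align 1) → ends 10
pitch at 10 (size 4, align 1) → ends 14
mip_level at 14 (size 12, align 1) → ends 26
height at 26 (size 1, align 1) → ends 27
depth at 27 (size 1, align 1) → ends 28
total 28 bytes, alignment 1
array of 18: 18 × 28 = 504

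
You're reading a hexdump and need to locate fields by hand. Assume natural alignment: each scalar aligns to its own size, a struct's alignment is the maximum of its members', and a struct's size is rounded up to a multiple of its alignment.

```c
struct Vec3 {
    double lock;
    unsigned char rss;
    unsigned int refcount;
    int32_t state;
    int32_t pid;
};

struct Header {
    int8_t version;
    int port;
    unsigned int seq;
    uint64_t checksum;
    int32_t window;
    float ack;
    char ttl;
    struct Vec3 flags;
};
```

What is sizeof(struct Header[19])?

Vec3: lock at 0 (size 8, align 8) → ends 8; rss at 8 (size 1, align 1) → ends 9; pad 3 to align 4 for refcount; refcount at 12 (size 4, align 4) → ends 16; state at 16 (size 4, align 4) → ends 20; pid at 20 (size 4, align 4) → ends 24; total 24 bytes, alignment 8
version at 0 (size 1, align 1) → ends 1
pad 3 to align 4 for port
port at 4 (size 4, align 4) → ends 8
seq at 8 (size 4, align 4) → ends 12
pad 4 to align 8 for checksum
checksum at 16 (size 8, align 8) → ends 24
window at 24 (size 4, align 4) → ends 28
ack at 28 (size 4, align 4) → ends 32
ttl at 32 (size 1, align 1) → ends 33
pad 7 to align 8 for flags
flags at 40 (size 24, align 8) → ends 64
total 64 bytes, alignment 8
array of 19: 19 × 64 = 1216

1216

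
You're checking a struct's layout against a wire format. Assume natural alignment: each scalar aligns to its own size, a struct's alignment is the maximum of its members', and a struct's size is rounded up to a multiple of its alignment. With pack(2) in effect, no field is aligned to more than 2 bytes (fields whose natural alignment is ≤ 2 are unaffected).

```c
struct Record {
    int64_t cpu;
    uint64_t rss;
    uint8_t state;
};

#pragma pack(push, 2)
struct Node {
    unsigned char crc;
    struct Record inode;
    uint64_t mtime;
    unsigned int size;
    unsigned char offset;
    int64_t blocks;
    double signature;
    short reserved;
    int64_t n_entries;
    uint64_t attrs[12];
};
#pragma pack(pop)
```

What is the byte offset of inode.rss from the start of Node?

Record: 0..8  cpu  (8B, 8-aligned); 8..16  rss  (8B, 8-aligned); 16..17  state  (1B, 1-aligned); 17..24  -- tail padding (7B); sizeof = 24, alignof = 8
0..1  crc  (1B, 1-aligned)
1..2  -- padding (1B)
2..26  inode  (24B, 2-aligned)
within Record: rss at 8
2 + 8 = 10

10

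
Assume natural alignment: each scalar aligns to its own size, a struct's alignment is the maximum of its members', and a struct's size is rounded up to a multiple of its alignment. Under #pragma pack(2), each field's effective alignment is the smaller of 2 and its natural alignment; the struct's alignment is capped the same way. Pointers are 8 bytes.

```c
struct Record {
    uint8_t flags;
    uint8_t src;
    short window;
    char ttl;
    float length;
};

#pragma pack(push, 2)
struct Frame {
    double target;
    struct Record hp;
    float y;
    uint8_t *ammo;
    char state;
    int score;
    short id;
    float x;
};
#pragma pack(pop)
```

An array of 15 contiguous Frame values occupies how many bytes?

Record: 0..1  flags  (1B, 1-aligned); 1..2  src  (1B, 1-aligned); 2..4  window  (2B, 2-aligned); 4..5  ttl  (1B, 1-aligned); 5..8  -- padding (3B); 8..12  length  (4B, 4-aligned); sizeof = 12, alignof = 4
0..8  target  (8B, 2-aligned)
8..20  hp  (12B, 2-aligned)
20..24  y  (4B, 2-aligned)
24..32  ammo  (8B, 2-aligned)
32..33  state  (1B, 1-aligned)
33..34  -- padding (1B)
34..38  score  (4B, 2-aligned)
38..40  id  (2B, 2-aligned)
40..44  x  (4B, 2-aligned)
sizeof = 44, alignof = 2
array of 15: 15 × 44 = 660

660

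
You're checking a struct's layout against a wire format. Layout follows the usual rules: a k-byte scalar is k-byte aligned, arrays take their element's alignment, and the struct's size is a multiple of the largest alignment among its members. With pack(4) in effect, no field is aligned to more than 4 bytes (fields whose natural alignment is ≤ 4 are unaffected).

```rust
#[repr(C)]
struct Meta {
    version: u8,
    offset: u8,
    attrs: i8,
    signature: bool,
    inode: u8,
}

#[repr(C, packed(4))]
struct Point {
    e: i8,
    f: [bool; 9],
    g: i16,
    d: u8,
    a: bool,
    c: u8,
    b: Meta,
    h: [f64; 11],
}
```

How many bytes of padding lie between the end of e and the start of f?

0

Meta: 0..1  version  (1B, 1-aligned); 1..2  offset  (1B, 1-aligned); 2..3  attrs  (1B, 1-aligned); 3..4  signature  (1B, 1-aligned); 4..5  inode  (1B, 1-aligned); sizeof = 5, alignof = 1
0..1  e  (1B, 1-aligned)
1..10  f  (9B, 1-aligned)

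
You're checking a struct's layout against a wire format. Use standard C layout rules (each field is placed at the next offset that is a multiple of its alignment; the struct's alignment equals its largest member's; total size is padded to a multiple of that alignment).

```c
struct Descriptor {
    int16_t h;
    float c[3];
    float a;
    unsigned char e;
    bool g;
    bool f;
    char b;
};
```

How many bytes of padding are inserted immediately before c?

h at 0 (size 2, align 2) → ends 2
pad 2 to align 4 for c
c at 4 (size 12, align 4) → ends 16

2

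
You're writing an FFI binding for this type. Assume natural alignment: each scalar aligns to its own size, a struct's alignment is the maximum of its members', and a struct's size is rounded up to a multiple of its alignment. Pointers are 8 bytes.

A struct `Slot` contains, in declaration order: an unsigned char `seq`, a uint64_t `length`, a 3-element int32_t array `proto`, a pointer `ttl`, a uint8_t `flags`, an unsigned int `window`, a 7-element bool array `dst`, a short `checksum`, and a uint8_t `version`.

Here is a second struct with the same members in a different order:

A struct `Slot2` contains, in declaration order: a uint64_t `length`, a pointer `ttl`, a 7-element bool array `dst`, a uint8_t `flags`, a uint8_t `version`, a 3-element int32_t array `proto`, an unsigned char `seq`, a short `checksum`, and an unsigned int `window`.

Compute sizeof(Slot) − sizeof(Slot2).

16

seq at 0 (size 1, align 1) → ends 1
pad 7 to align 8 for length
length at 8 (size 8, align 8) → ends 16
proto at 16 (size 12, align 4) → ends 28
pad 4 to align 8 for ttl
ttl at 32 (size 8, align 8) → ends 40
flags at 40 (size 1, align 1) → ends 41
pad 3 to align 4 for window
window at 44 (size 4, align 4) → ends 48
dst at 48 (size 7, align 1) → ends 55
pad 1 to align 2 for checksum
checksum at 56 (size 2, align 2) → ends 58
version at 58 (size 1, align 1) → ends 59
tail pad 5 to reach multiple of 8
total 64 bytes, alignment 8
— Slot2 —
length at 0 (size 8, align 8) → ends 8
ttl at 8 (size 8, align 8) → ends 16
dst at 16 (size 7, align 1) → ends 23
flags at 23 (size 1, align 1) → ends 24
version at 24 (size 1, align 1) → ends 25
pad 3 to align 4 for proto
proto at 28 (size 12, align 4) → ends 40
seq at 40 (size 1, align 1) → ends 41
pad 1 to align 2 for checksum
checksum at 42 (size 2, align 2) → ends 44
window at 44 (size 4, align 4) → ends 48
total 48 bytes, alignment 8
64 − 48 = 16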